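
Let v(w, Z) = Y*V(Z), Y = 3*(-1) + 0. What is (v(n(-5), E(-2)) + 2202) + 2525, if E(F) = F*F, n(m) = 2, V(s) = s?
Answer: 4715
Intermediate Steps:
Y = -3 (Y = -3 + 0 = -3)
E(F) = F**2
v(w, Z) = -3*Z
(v(n(-5), E(-2)) + 2202) + 2525 = (-3*(-2)**2 + 2202) + 2525 = (-3*4 + 2202) + 2525 = (-12 + 2202) + 2525 = 2190 + 2525 = 4715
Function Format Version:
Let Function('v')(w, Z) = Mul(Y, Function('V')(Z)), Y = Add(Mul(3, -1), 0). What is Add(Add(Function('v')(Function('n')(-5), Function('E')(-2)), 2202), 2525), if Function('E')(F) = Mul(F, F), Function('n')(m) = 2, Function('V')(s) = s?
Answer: 4715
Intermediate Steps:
Y = -3 (Y = Add(-3, 0) = -3)
Function('E')(F) = Pow(F, 2)
Function('v')(w, Z) = Mul(-3, Z)
Add(Add(Function('v')(Function('n')(-5), Function('E')(-2)), 2202), 2525) = Add(Add(Mul(-3, Pow(-2, 2)), 2202), 2525) = Add(Add(Mul(-3, 4), 2202), 2525) = Add(Add(-12, 2202), 2525) = Add(2190, 2525) = 4715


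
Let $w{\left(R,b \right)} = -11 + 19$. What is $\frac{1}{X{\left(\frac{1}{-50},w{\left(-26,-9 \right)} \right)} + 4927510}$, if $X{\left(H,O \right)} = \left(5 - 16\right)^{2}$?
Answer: $\frac{1}{4927631} \approx 2.0294 \cdot 10^{-7}$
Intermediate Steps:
$w{\left(R,b \right)} = 8$
$X{\left(H,O \right)} = 121$ ($X{\left(H,O \right)} = \left(-11\right)^{2} = 121$)
$\frac{1}{X{\left(\frac{1}{-50},w{\left(-26,-9 \right)} \right)} + 4927510} = \frac{1}{121 + 4927510} = \frac{1}{4927631}$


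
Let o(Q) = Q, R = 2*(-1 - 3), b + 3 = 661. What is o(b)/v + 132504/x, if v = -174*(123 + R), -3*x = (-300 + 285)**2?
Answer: -88381813/50025 ≈ -1766.8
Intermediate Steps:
b = 658 (b = -3 + 661 = 658)
R = -8 (R = 2*(-4) = -8)
x = -75 (x = -(-300 + 285)**2/3 = -1/3*(-15)**2 = -1/3*225 = -75)
v = -20010 (v = -174*(123 - 8) = -174*115 = -20010)
o(b)/v + 132504/x = 658/(-20010) + 132504/(-75) = 658*(-1/20010) + 132504*(-1/75) = -329/10005 - 44168/25 = -88381813/50025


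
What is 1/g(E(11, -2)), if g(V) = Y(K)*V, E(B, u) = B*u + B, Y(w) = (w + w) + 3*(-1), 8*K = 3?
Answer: 4/99 ≈ 0.040404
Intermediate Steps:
K = 3/8 (K = (1/8)*3 = 3/8 ≈ 0.37500)
Y(w) = -3 + 2*w (Y(w) = 2*w - 3 = -3 + 2*w)
E(B, u) = B + B*u
g(V) = -9*V/4 (g(V) = (-3 + 2*(3/8))*V = (-3 + 3/4)*V = -9*V/4)
1/g(E(11, -2)) = 1/(-99*(1 - 2)/4) = 1/(-99*(-1)/4) = 1/(-9/4*(-11)) = 1/(99/4) = 4/99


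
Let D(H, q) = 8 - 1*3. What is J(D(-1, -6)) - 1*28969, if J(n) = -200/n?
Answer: -29009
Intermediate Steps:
D(H, q) = 5 (D(H, q) = 8 - 3 = 5)
J(D(-1, -6)) - 1*28969 = -200/5 - 1*28969 = -200*⅕ - 28969 = -40 - 28969 = -29009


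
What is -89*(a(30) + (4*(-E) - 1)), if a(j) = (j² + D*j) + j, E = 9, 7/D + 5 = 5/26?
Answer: -1889737/25 ≈ -75590.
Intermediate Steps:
D = -182/125 (D = 7/(-5 + 5/26) = 7/(-125/26) = 7*(-26/125) = -182/125 ≈ -1.4560)
a(j) = j² - 57*j/125 (a(j) = (j² - 182*j/125) + j = j² - 57*j/125)
-89*(a(30) + (4*(-E) - 1)) = -89*((1/125)*30*(-57 + 125*30) + (4*(-1*9) - 1)) = -89*((1/125)*30*(-57 + 3750) + (4*(-9) - 1)) = -89*((1/125)*30*3693 + (-36 - 1)) = -89*(22158/25 - 37) = -89*21233/25 = -1889737/25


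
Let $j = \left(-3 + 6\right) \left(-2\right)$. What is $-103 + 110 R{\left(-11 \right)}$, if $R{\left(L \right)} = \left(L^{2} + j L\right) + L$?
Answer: $19257$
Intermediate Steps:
$j = -6$ ($j = 3 \left(-2\right) = -6$)
$R{\left(L \right)} = L^{2} - 5 L$ ($R{\left(L \right)} = \left(L^{2} - 6 L\right) + L = L^{2} - 5 L$)
$-103 + 110 R{\left(-11 \right)} = -103 + 110 \left(- 11 \left(-5 - 11\right)\right) = -103 + 110 \left(\left(-11\right) \left(-16\right)\right) = -103 + 110 \cdot 176 = -103 + 19360 = 19257$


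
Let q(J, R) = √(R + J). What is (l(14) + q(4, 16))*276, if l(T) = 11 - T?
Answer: -828 + 552*√5 ≈ 406.31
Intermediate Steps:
q(J, R) = √(J + R)
(l(14) + q(4, 16))*276 = ((11 - 1*14) + √(4 + 16))*276 = ((11 - 14) + √20)*276 = (-3 + 2*√5)*276 = -828 + 552*√5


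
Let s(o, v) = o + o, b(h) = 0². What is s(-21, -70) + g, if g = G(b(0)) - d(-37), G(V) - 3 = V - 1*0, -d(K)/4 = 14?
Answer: 17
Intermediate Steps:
b(h) = 0
d(K) = -56 (d(K) = -4*14 = -56)
G(V) = 3 + V (G(V) = 3 + (V - 1*0) = 3 + (V + 0) = 3 + V)
s(o, v) = 2*o
g = 59 (g = (3 + 0) - 1*(-56) = 3 + 56 = 59)
s(-21, -70) + g = 2*(-21) + 59 = -42 + 59 = 17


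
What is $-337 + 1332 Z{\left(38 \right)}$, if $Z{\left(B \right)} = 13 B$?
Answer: $657671$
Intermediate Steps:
$-337 + 1332 Z{\left(38 \right)} = -337 + 1332 \cdot 13 \cdot 38 = -337 + 1332 \cdot 494 = -337 + 658008 = 657671$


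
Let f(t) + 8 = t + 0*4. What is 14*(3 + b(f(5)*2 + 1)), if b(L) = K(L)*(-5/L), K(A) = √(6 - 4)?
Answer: 42 + 14*√2 ≈ 61.799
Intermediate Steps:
f(t) = -8 + t (f(t) = -8 + (t + 0*4) = -8 + (t + 0) = -8 + t)
K(A) = √2
b(L) = -5*√2/L (b(L) = √2*(-5/L) = -5*√2/L)
14*(3 + b(f(5)*2 + 1)) = 14*(3 - 5*√2/((-8 + 5)*2 + 1)) = 14*(3 - 5*√2/(-3*2 + 1)) = 14*(3 - 5*√2/(-6 + 1)) = 14*(3 - 5*√2/(-5)) = 14*(3 - 5*√2*(-⅕)) = 14*(3 + √2) = 42 + 14*√2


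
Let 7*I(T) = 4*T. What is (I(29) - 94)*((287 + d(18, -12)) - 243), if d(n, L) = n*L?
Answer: 93224/7 ≈ 13318.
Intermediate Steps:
d(n, L) = L*n
I(T) = 4*T/7 (I(T) = (4*T)/7 = 4*T/7)
(I(29) - 94)*((287 + d(18, -12)) - 243) = ((4/7)*29 - 94)*((287 - 12*18) - 243) = (116/7 - 94)*((287 - 216) - 243) = -542*(71 - 243)/7 = -542/7*(-172) = 93224/7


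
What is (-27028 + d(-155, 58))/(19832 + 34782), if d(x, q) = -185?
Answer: -579/1162 ≈ -0.49828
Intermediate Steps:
(-27028 + d(-155, 58))/(19832 + 34782) = (-27028 - 185)/(19832 + 34782) = -27213/54614 = -27213*1/54614 = -579/1162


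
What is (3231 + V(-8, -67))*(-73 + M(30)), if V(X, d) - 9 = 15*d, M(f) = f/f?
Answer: -160920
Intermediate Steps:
M(f) = 1
V(X, d) = 9 + 15*d
(3231 + V(-8, -67))*(-73 + M(30)) = (3231 + (9 + 15*(-67)))*(-73 + 1) = (3231 + (9 - 1005))*(-72) = (3231 - 996)*(-72) = 2235*(-72) = -160920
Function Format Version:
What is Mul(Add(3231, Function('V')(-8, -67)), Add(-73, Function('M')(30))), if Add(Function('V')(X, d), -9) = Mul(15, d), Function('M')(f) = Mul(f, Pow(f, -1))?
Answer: -160920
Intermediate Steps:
Function('M')(f) = 1
Function('V')(X, d) = Add(9, Mul(15, d))
Mul(Add(3231, Function('V')(-8, -67)), Add(-73, Function('M')(30))) = Mul(Add(3231, Add(9, Mul(15, -67))), Add(-73, 1)) = Mul(Add(3231, Add(9, -1005)), -72) = Mul(Add(3231, -996), -72) = Mul(2235, -72) = -160920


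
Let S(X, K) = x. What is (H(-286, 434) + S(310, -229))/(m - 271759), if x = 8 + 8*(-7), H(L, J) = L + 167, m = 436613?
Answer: -167/164854 ≈ -0.0010130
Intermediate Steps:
H(L, J) = 167 + L
x = -48 (x = 8 - 56 = -48)
S(X, K) = -48
(H(-286, 434) + S(310, -229))/(m - 271759) = ((167 - 286) - 48)/(436613 - 271759) = (-119 - 48)/164854 = -167*1/164854 = -167/164854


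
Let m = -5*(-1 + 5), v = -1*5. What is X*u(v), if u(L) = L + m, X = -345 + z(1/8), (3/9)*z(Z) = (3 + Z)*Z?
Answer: 550125/64 ≈ 8595.7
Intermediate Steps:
v = -5
z(Z) = 3*Z*(3 + Z) (z(Z) = 3*((3 + Z)*Z) = 3*(Z*(3 + Z)) = 3*Z*(3 + Z))
m = -20 (m = -5*4 = -20)
X = -22005/64 (X = -345 + 3*(3 + 1/8)/8 = -345 + 3*(1/8)*(3 + 1/8) = -345 + 3*(1/8)*(25/8) = -345 + 75/64 = -22005/64 ≈ -343.83)
u(L) = -20 + L (u(L) = L - 20 = -20 + L)
X*u(v) = -22005*(-20 - 5)/64 = -22005/64*(-25) = 550125/64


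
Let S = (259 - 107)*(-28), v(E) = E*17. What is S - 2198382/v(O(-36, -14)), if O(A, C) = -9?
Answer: 515738/51 ≈ 10113.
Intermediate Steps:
v(E) = 17*E
S = -4256 (S = 152*(-28) = -4256)
S - 2198382/v(O(-36, -14)) = -4256 - 2198382/(17*(-9)) = -4256 - 2198382/(-153) = -4256 - 2198382*(-1)/153 = -4256 - 1*(-732794/51) = -4256 + 732794/51 = 515738/51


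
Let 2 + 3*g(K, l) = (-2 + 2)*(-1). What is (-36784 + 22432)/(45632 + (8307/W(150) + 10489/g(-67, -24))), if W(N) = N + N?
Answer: -1435200/2992619 ≈ -0.47958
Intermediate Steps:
W(N) = 2*N
g(K, l) = -2/3 (g(K, l) = -2/3 + ((-2 + 2)*(-1))/3 = -2/3 + (0*(-1))/3 = -2/3 + (1/3)*0 = -2/3 + 0 = -2/3)
(-36784 + 22432)/(45632 + (8307/W(150) + 10489/g(-67, -24))) = (-36784 + 22432)/(45632 + (8307/((2*150)) + 10489/(-2/3))) = -14352/(45632 + (8307/300 + 10489*(-3/2))) = -14352/(45632 + (8307*(1/300) - 31467/2)) = -14352/(45632 + (2769/100 - 31467/2)) = -14352/(45632 - 1570581/100) = -14352/2992619/100 = -14352*100/2992619 = -1435200/2992619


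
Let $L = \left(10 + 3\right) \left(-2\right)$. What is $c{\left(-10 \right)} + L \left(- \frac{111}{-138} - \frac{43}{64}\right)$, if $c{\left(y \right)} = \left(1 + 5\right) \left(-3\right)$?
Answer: $- \frac{15783}{736} \approx -21.444$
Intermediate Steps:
$c{\left(y \right)} = -18$ ($c{\left(y \right)} = 6 \left(-3\right) = -18$)
$L = -26$ ($L = 13 \left(-2\right) = -26$)
$c{\left(-10 \right)} + L \left(- \frac{111}{-138} - \frac{43}{64}\right) = -18 - 26 \left(- \frac{111}{-138} - \frac{43}{64}\right) = -18 - 26 \left(\left(-111\right) \left(- \frac{1}{138}\right) - \frac{43}{64}\right) = -18 - 26 \left(\frac{37}{46} - \frac{43}{64}\right) = -18 - \frac{2535}{736} = - \frac{15783}{736}$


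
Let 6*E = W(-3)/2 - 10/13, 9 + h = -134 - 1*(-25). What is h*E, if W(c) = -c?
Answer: -1121/78 ≈ -14.372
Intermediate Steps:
h = -118 (h = -9 + (-134 - 1*(-25)) = -9 + (-134 + 25) = -9 - 109 = -118)
E = 19/156 (E = (-1*(-3)/2 - 10/13)/6 = (3*(½) - 10*1/13)/6 = (3/2 - 10/13)/6 = (⅙)*(19/26) = 19/156 ≈ 0.12179)
h*E = -118*19/156 = -1121/78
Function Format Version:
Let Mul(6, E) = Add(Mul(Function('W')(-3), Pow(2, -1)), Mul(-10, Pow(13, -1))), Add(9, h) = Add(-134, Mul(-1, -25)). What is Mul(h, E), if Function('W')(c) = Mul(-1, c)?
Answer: Rational(-1121, 78) ≈ -14.372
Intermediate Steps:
h = -118 (h = Add(-9, Add(-134, Mul(-1, -25))) = Add(-9, Add(-134, 25)) = Add(-9, -109) = -118)
E = Rational(19, 156) (E = Mul(Rational(1, 6), Add(Mul(Mul(-1, -3), Pow(2, -1)), Mul(-10, Pow(13, -1)))) = Mul(Rational(1, 6), Add(Mul(3, Rational(1, 2)), Mul(-10, Rational(1, 13)))) = Mul(Rational(1, 6), Add(Rational(3, 2), Rational(-10, 13))) = Mul(Rational(1, 6), Rational(19, 26)) = Rational(19, 156) ≈ 0.12179)
Mul(h, E) = Mul(-118, Rational(19, 156)) = Rational(-1121, 78)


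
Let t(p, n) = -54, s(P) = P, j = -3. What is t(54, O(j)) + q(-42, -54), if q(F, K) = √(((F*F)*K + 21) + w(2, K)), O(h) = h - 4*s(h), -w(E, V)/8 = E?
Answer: -54 + I*√95251 ≈ -54.0 + 308.63*I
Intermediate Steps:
w(E, V) = -8*E
O(h) = -3*h (O(h) = h - 4*h = -3*h)
q(F, K) = √(5 + K*F²) (q(F, K) = √(((F*F)*K + 21) - 8*2) = √((F²*K + 21) - 16) = √((K*F² + 21) - 16) = √((21 + K*F²) - 16) = √(5 + K*F²))
t(54, O(j)) + q(-42, -54) = -54 + √(5 - 54*(-42)²) = -54 + √(5 - 54*1764) = -54 + √(5 - 95256) = -54 + √(-95251) = -54 + I*√95251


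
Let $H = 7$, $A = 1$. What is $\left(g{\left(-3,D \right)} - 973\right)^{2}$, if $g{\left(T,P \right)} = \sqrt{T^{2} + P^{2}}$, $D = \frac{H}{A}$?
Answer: $\left(973 - \sqrt{58}\right)^{2} \approx 9.3197 \cdot 10^{5}$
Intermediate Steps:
$D = 7$ ($D = \frac{7}{1} = 7 \cdot 1 = 7$)
$g{\left(T,P \right)} = \sqrt{P^{2} + T^{2}}$
$\left(g{\left(-3,D \right)} - 973\right)^{2} = \left(\sqrt{7^{2} + \left(-3\right)^{2}} - 973\right)^{2} = \left(\sqrt{49 + 9} - 973\right)^{2} = \left(\sqrt{58} - 973\right)^{2} = \left(-973 + \sqrt{58}\right)^{2}$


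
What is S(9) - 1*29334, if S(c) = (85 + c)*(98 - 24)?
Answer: -22378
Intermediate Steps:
S(c) = 6290 + 74*c (S(c) = (85 + c)*74 = 6290 + 74*c)
S(9) - 1*29334 = (6290 + 74*9) - 1*29334 = (6290 + 666) - 29334 = 6956 - 29334 = -22378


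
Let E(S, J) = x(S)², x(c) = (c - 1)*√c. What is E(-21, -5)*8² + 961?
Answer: -649535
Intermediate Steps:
x(c) = √c*(-1 + c) (x(c) = (-1 + c)*√c = √c*(-1 + c))
E(S, J) = S*(-1 + S)² (E(S, J) = (√S*(-1 + S))² = S*(-1 + S)²)
E(-21, -5)*8² + 961 = -21*(-1 - 21)²*8² + 961 = -21*(-22)²*64 + 961 = -21*484*64 + 961 = -10164*64 + 961 = -650496 + 961 = -649535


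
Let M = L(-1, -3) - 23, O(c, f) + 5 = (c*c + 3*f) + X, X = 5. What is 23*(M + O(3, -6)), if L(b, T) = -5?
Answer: -851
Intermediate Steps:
O(c, f) = c² + 3*f (O(c, f) = -5 + ((c*c + 3*f) + 5) = -5 + ((c² + 3*f) + 5) = -5 + (5 + c² + 3*f) = c² + 3*f)
M = -28 (M = -5 - 23 = -28)
23*(M + O(3, -6)) = 23*(-28 + (3² + 3*(-6))) = 23*(-28 + (9 - 18)) = 23*(-28 - 9) = 23*(-37) = -851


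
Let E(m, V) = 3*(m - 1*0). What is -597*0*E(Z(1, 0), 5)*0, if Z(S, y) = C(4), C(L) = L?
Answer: 0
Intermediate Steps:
Z(S, y) = 4
E(m, V) = 3*m (E(m, V) = 3*(m + 0) = 3*m)
-597*0*E(Z(1, 0), 5)*0 = -597*0*(3*4)*0 = -597*0*12*0 = -0*0 = -597*0 = 0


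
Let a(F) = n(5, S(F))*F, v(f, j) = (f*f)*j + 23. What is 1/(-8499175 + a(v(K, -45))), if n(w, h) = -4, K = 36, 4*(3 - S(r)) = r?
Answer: -1/8265987 ≈ -1.2098e-7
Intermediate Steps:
S(r) = 3 - r/4
v(f, j) = 23 + j*f² (v(f, j) = f²*j + 23 = j*f² + 23 = 23 + j*f²)
a(F) = -4*F
1/(-8499175 + a(v(K, -45))) = 1/(-8499175 - 4*(23 - 45*36²)) = 1/(-8499175 - 4*(23 - 45*1296)) = 1/(-8499175 - 4*(23 - 58320)) = 1/(-8499175 - 4*(-58297)) = 1/(-8499175 + 233188) = 1/(-8265987) = -1/8265987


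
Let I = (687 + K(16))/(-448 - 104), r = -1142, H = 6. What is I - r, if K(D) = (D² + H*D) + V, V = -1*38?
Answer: 629383/552 ≈ 1140.2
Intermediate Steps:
V = -38
K(D) = -38 + D² + 6*D (K(D) = (D² + 6*D) - 38 = -38 + D² + 6*D)
I = -1001/552 (I = (687 + (-38 + 16² + 6*16))/(-448 - 104) = (687 + (-38 + 256 + 96))/(-552) = (687 + 314)*(-1/552) = 1001*(-1/552) = -1001/552 ≈ -1.8134)
I - r = -1001/552 - 1*(-1142) = -1001/552 + 1142 = 629383/552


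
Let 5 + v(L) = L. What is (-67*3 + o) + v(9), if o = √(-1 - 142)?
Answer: -197 + I*√143 ≈ -197.0 + 11.958*I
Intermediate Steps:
v(L) = -5 + L
o = I*√143 (o = √(-143) = I*√143 ≈ 11.958*I)
(-67*3 + o) + v(9) = (-67*3 + I*√143) + (-5 + 9) = (-201 + I*√143) + 4 = -197 + I*√143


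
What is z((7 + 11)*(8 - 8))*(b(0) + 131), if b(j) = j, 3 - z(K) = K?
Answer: 393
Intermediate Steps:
z(K) = 3 - K
z((7 + 11)*(8 - 8))*(b(0) + 131) = (3 - (7 + 11)*(8 - 8))*(0 + 131) = (3 - 18*0)*131 = (3 - 1*0)*131 = (3 + 0)*131 = 3*131 = 393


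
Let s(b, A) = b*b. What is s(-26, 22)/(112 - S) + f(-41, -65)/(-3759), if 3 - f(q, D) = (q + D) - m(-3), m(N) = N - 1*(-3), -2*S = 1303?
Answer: 1638575/1913331 ≈ 0.85640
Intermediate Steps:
S = -1303/2 (S = -½*1303 = -1303/2 ≈ -651.50)
s(b, A) = b²
m(N) = 3 + N (m(N) = N + 3 = 3 + N)
f(q, D) = 3 - D - q (f(q, D) = 3 - ((q + D) - (3 - 3)) = 3 - ((D + q) - 1*0) = 3 - ((D + q) + 0) = 3 - (D + q) = 3 + (-D - q) = 3 - D - q)
s(-26, 22)/(112 - S) + f(-41, -65)/(-3759) = (-26)²/(112 - 1*(-1303/2)) + (3 - 1*(-65) - 1*(-41))/(-3759) = 676/(112 + 1303/2) + (3 + 65 + 41)*(-1/3759) = 676/(1527/2) + 109*(-1/3759) = 676*(2/1527) - 109/3759 = 1352/1527 - 109/3759 = 1638575/1913331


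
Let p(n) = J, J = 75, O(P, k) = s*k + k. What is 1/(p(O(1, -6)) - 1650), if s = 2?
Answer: -1/1575 ≈ -0.00063492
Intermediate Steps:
O(P, k) = 3*k (O(P, k) = 2*k + k = 3*k)
p(n) = 75
1/(p(O(1, -6)) - 1650) = 1/(75 - 1650) = 1/(-1575) = -1/1575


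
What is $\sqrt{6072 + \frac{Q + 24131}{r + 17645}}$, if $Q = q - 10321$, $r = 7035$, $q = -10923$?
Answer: $\frac{\sqrt{924635255990}}{12340} \approx 77.924$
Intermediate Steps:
$Q = -21244$ ($Q = -10923 - 10321 = -21244$)
$\sqrt{6072 + \frac{Q + 24131}{r + 17645}} = \sqrt{6072 + \frac{-21244 + 24131}{7035 + 17645}} = \sqrt{6072 + \frac{2887}{24680}} = \sqrt{\frac{149859847}{24680}} = \frac{\sqrt{924635255990}}{12340}$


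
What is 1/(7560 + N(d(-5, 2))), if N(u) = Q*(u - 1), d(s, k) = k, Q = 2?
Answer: 1/7562 ≈ 0.00013224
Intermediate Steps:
N(u) = -2 + 2*u (N(u) = 2*(u - 1) = 2*(-1 + u) = -2 + 2*u)
1/(7560 + N(d(-5, 2))) = 1/(7560 + (-2 + 2*2)) = 1/(7560 + (-2 + 4)) = 1/(7560 + 2) = 1/7562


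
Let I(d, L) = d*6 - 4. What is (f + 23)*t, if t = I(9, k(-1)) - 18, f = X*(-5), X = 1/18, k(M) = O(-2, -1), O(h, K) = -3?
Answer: 6544/9 ≈ 727.11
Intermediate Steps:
k(M) = -3
X = 1/18 ≈ 0.055556
f = -5/18 (f = (1/18)*(-5) = -5/18 ≈ -0.27778)
I(d, L) = -4 + 6*d (I(d, L) = 6*d - 4 = -4 + 6*d)
t = 32 (t = (-4 + 6*9) - 18 = (-4 + 54) - 18 = 50 - 18 = 32)
(f + 23)*t = (-5/18 + 23)*32 = (409/18)*32 = 6544/9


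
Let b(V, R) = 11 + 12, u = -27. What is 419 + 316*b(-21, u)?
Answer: 7687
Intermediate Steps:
b(V, R) = 23
419 + 316*b(-21, u) = 419 + 316*23 = 419 + 7268 = 7687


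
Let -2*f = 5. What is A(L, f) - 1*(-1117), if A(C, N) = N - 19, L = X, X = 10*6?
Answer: 2191/2 ≈ 1095.5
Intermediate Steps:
f = -5/2 (f = -½*5 = -5/2 ≈ -2.5000)
X = 60
L = 60
A(C, N) = -19 + N
A(L, f) - 1*(-1117) = (-19 - 5/2) - 1*(-1117) = -43/2 + 1117 = 2191/2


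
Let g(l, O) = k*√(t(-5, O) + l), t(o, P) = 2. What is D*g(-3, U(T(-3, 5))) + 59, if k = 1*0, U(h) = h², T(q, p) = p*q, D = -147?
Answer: 59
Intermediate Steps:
k = 0
g(l, O) = 0 (g(l, O) = 0*√(2 + l) = 0)
D*g(-3, U(T(-3, 5))) + 59 = -147*0 + 59 = 0 + 59 = 59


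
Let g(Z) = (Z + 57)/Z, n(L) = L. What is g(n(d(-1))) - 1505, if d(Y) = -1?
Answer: -1561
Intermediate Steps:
g(Z) = (57 + Z)/Z
g(n(d(-1))) - 1505 = (57 - 1)/(-1) - 1505 = -1*56 - 1505 = -56 - 1505 = -1561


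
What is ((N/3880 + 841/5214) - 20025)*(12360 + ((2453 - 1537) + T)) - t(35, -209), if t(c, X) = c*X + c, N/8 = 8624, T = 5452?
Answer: -473749699429156/1264395 ≈ -3.7468e+8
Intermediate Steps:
N = 68992 (N = 8*8624 = 68992)
t(c, X) = c + X*c (t(c, X) = X*c + c = c + X*c)
((N/3880 + 841/5214) - 20025)*(12360 + ((2453 - 1537) + T)) - t(35, -209) = ((68992/3880 + 841/5214) - 20025)*(12360 + ((2453 - 1537) + 5452)) - 35*(1 - 209) = ((68992*(1/3880) + 841*(1/5214)) - 20025)*(12360 + (916 + 5452)) - 35*(-208) = ((8624/485 + 841/5214) - 20025)*(12360 + 6368) - 1*(-7280) = (45373421/2528790 - 20025)*18728 + 7280 = -50593646329/2528790*18728 + 7280 = -473758904224756/1264395 + 7280 = -473749699429156/1264395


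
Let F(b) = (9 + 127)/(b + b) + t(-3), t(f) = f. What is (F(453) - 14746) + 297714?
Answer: 128183213/453 ≈ 2.8297e+5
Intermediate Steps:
F(b) = -3 + 68/b (F(b) = (9 + 127)/(b + b) - 3 = 136/((2*b)) - 3 = 136*(1/(2*b)) - 3 = 68/b - 3 = -3 + 68/b)
(F(453) - 14746) + 297714 = ((-3 + 68/453) - 14746) + 297714 = (-1291/453 - 14746) + 297714 = -6681229/453 + 297714 = 128183213/453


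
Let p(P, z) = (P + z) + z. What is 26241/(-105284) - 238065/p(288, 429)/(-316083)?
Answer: -1580040388663/6356190171252 ≈ -0.24858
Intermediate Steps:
p(P, z) = P + 2*z
26241/(-105284) - 238065/p(288, 429)/(-316083) = 26241/(-105284) - 238065/(288 + 2*429)/(-316083) = 26241*(-1/105284) - 238065/(288 + 858)*(-1/316083) = -26241/105284 - 238065/1146*(-1/316083) = -26241/105284 - 238065*1/1146*(-1/316083) = -26241/105284 - 79355/382*(-1/316083) = -26241/105284 + 79355/120743706 = -1580040388663/6356190171252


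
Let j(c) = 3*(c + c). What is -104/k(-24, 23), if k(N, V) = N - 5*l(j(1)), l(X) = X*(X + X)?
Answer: 13/48 ≈ 0.27083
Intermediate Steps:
j(c) = 6*c (j(c) = 3*(2*c) = 6*c)
l(X) = 2*X² (l(X) = X*(2*X) = 2*X²)
k(N, V) = -360 + N (k(N, V) = N - 10*(6*1)² = N - 10*6² = N - 10*36 = N - 5*72 = N - 360 = -360 + N)
-104/k(-24, 23) = -104/(-360 - 24) = -104/(-384) = -104*(-1/384) = 13/48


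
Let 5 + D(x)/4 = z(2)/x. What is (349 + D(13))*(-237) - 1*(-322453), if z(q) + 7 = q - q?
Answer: 3184876/13 ≈ 2.4499e+5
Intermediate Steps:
z(q) = -7 (z(q) = -7 + (q - q) = -7 + 0 = -7)
D(x) = -20 - 28/x (D(x) = -20 + 4*(-7/x) = -20 - 28/x)
(349 + D(13))*(-237) - 1*(-322453) = (349 + (-20 - 28/13))*(-237) - 1*(-322453) = (349 + (-20 - 28*1/13))*(-237) + 322453 = (349 + (-20 - 28/13))*(-237) + 322453 = (349 - 288/13)*(-237) + 322453 = (4249/13)*(-237) + 322453 = -1007013/13 + 322453 = 3184876/13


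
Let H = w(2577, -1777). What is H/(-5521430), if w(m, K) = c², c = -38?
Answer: -722/2760715 ≈ -0.00026153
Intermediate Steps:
w(m, K) = 1444 (w(m, K) = (-38)² = 1444)
H = 1444
H/(-5521430) = 1444/(-5521430) = 1444*(-1/5521430) = -722/2760715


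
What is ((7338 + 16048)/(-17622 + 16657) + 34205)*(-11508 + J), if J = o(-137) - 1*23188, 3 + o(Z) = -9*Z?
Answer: -1103857235574/965 ≈ -1.1439e+9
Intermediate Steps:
o(Z) = -3 - 9*Z
J = -21958 (J = (-3 - 9*(-137)) - 1*23188 = (-3 + 1233) - 23188 = 1230 - 23188 = -21958)
((7338 + 16048)/(-17622 + 16657) + 34205)*(-11508 + J) = ((7338 + 16048)/(-17622 + 16657) + 34205)*(-11508 - 21958) = (23386/(-965) + 34205)*(-33466) = (23386*(-1/965) + 34205)*(-33466) = (-23386/965 + 34205)*(-33466) = (32984439/965)*(-33466) = -1103857235574/965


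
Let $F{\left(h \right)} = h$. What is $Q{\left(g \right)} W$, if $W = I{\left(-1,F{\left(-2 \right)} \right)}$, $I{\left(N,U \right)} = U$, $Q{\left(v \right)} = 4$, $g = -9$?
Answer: $-8$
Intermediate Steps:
$W = -2$
$Q{\left(g \right)} W = 4 \left(-2\right) = -8$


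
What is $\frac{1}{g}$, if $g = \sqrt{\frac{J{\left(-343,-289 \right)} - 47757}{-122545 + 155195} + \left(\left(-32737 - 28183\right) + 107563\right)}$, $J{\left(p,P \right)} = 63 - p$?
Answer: $\frac{5 \sqrt{1988837658294}}{1522846599} \approx 0.0046303$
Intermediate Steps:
$g = \frac{\sqrt{1988837658294}}{6530}$ ($g = \sqrt{\frac{\left(63 - -343\right) - 47757}{-122545 + 155195} + \left(\left(-32737 - 28183\right) + 107563\right)} = \sqrt{\frac{\left(63 + 343\right) - 47757}{32650} + \left(-60920 + 107563\right)} = \sqrt{\left(406 - 47757\right) \frac{1}{32650} + 46643} = \sqrt{\left(-47351\right) \frac{1}{32650} + 46643} = \sqrt{- \frac{47351}{32650} + 46643} = \sqrt{\frac{1522846599}{32650}} = \frac{\sqrt{1988837658294}}{6530} \approx 215.97$)
$\frac{1}{g} = \frac{1}{\frac{1}{6530} \sqrt{1988837658294}} = \frac{5 \sqrt{1988837658294}}{1522846599}$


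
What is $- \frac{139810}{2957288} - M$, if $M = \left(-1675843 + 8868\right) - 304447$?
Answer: $\frac{2915031241863}{1478644} \approx 1.9714 \cdot 10^{6}$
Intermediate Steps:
$M = -1971422$ ($M = -1666975 - 304447 = -1971422$)
$- \frac{139810}{2957288} - M = - \frac{139810}{2957288} - -1971422 = \left(-139810\right) \frac{1}{2957288} + 1971422 = - \frac{69905}{1478644} + 1971422 = \frac{2915031241863}{1478644}$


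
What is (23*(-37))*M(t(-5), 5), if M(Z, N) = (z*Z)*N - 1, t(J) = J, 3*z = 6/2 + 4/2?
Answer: 108928/3 ≈ 36309.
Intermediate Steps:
z = 5/3 (z = (6/2 + 4/2)/3 = (6*(½) + 4*(½))/3 = (3 + 2)/3 = (⅓)*5 = 5/3 ≈ 1.6667)
M(Z, N) = -1 + 5*N*Z/3 (M(Z, N) = (5*Z/3)*N - 1 = 5*N*Z/3 - 1 = -1 + 5*N*Z/3)
(23*(-37))*M(t(-5), 5) = (23*(-37))*(-1 + (5/3)*5*(-5)) = -851*(-1 - 125/3) = -851*(-128/3) = 108928/3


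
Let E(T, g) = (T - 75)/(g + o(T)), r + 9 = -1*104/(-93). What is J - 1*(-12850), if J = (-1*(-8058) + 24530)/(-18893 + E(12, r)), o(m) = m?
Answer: 46522825548/3620939 ≈ 12848.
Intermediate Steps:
r = -733/93 (r = -9 - 1*104/(-93) = -9 - 104*(-1/93) = -9 + 104/93 = -733/93 ≈ -7.8817)
E(T, g) = (-75 + T)/(T + g) (E(T, g) = (T - 75)/(g + T) = (-75 + T)/(T + g))
J = -6240602/3620939 (J = (-1*(-8058) + 24530)/(-18893 + (-75 + 12)/(12 - 733/93)) = (8058 + 24530)/(-18893 - 63/(383/93)) = 32588/(-18893 + (93/383)*(-63)) = 32588/(-18893 - 5859/383) = 32588/(-7241878/383) = 32588*(-383/7241878) = -6240602/3620939 ≈ -1.7235)
J - 1*(-12850) = -6240602/3620939 - 1*(-12850) = -6240602/3620939 + 12850 = 46522825548/3620939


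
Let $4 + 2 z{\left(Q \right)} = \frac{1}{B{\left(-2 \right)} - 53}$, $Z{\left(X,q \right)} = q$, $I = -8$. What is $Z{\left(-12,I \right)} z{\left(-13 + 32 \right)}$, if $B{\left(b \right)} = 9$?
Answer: $\frac{177}{11} \approx 16.091$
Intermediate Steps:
$z{\left(Q \right)} = - \frac{177}{88}$ ($z{\left(Q \right)} = -2 + \frac{1}{2 \left(9 - 53\right)} = -2 + \frac{1}{2 \left(-44\right)} = -2 + \frac{1}{2} \left(- \frac{1}{44}\right) = -2 - \frac{1}{88} = - \frac{177}{88}$)
$Z{\left(-12,I \right)} z{\left(-13 + 32 \right)} = \left(-8\right) \left(- \frac{177}{88}\right) = \frac{177}{11}$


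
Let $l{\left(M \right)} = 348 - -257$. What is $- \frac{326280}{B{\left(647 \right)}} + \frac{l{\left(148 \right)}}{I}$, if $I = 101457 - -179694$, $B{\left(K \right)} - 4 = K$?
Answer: $- \frac{30577851475}{61009767} \approx -501.2$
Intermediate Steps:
$B{\left(K \right)} = 4 + K$
$l{\left(M \right)} = 605$ ($l{\left(M \right)} = 348 + 257 = 605$)
$I = 281151$ ($I = 101457 + 179694 = 281151$)
$- \frac{326280}{B{\left(647 \right)}} + \frac{l{\left(148 \right)}}{I} = - \frac{326280}{4 + 647} + \frac{605}{281151} = - \frac{326280}{651} + 605 \cdot \frac{1}{281151} = \left(-326280\right) \frac{1}{651} + \frac{605}{281151} = - \frac{108760}{217} + \frac{605}{281151} = - \frac{30577851475}{61009767}$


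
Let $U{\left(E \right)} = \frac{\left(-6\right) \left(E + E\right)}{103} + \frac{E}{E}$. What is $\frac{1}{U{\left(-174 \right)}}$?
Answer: $\frac{103}{2191} \approx 0.04701$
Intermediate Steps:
$U{\left(E \right)} = 1 - \frac{12 E}{103}$ ($U{\left(E \right)} = - 6 \cdot 2 E \frac{1}{103} + 1 = - 12 E \frac{1}{103} + 1 = - \frac{12 E}{103} + 1 = 1 - \frac{12 E}{103}$)
$\frac{1}{U{\left(-174 \right)}} = \frac{1}{1 - - \frac{2088}{103}} = \frac{1}{1 + \frac{2088}{103}} = \frac{1}{\frac{2191}{103}} = \frac{103}{2191}$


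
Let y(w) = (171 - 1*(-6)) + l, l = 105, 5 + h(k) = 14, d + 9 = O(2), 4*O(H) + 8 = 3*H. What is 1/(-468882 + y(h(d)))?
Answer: -1/468600 ≈ -2.1340e-6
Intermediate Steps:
O(H) = -2 + 3*H/4 (O(H) = -2 + (3*H)/4 = -2 + 3*H/4)
d = -19/2 (d = -9 + (-2 + (¾)*2) = -9 + (-2 + 3/2) = -9 - ½ = -19/2 ≈ -9.5000)
h(k) = 9 (h(k) = -5 + 14 = 9)
y(w) = 282 (y(w) = (171 - 1*(-6)) + 105 = (171 + 6) + 105 = 177 + 105 = 282)
1/(-468882 + y(h(d))) = 1/(-468882 + 282) = 1/(-468600) = -1/468600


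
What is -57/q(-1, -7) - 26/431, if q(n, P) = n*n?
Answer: -24593/431 ≈ -57.060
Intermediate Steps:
q(n, P) = n**2
-57/q(-1, -7) - 26/431 = -57/((-1)**2) - 26/431 = -57/1 - 26*1/431 = -57*1 - 26/431 = -57 - 26/431 = -24593/431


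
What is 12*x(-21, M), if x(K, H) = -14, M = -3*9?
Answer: -168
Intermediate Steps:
M = -27
12*x(-21, M) = 12*(-14) = -168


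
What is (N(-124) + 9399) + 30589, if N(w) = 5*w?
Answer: 39368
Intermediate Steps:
(N(-124) + 9399) + 30589 = (5*(-124) + 9399) + 30589 = (-620 + 9399) + 30589 = 8779 + 30589 = 39368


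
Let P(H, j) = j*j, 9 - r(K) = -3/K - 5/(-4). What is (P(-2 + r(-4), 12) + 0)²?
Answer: 20736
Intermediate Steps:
r(K) = 31/4 + 3/K (r(K) = 9 - (-3/K - 5/(-4)) = 9 - (-3/K - 5*(-¼)) = 9 - (-3/K + 5/4) = 9 - (5/4 - 3/K) = 9 + (-5/4 + 3/K) = 31/4 + 3/K)
P(H, j) = j²
(P(-2 + r(-4), 12) + 0)² = (12² + 0)² = (144 + 0)² = 144² = 20736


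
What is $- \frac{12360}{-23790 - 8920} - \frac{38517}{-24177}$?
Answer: $\frac{51957293}{26360989} \approx 1.971$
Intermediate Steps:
$- \frac{12360}{-23790 - 8920} - \frac{38517}{-24177} = - \frac{12360}{-32710} - - \frac{12839}{8059} = \left(-12360\right) \left(- \frac{1}{32710}\right) + \frac{12839}{8059} = \frac{1236}{3271} + \frac{12839}{8059} = \frac{51957293}{26360989}$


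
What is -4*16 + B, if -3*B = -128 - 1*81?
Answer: 17/3 ≈ 5.6667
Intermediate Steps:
B = 209/3 (B = -(-128 - 1*81)/3 = -(-128 - 81)/3 = -1/3*(-209) = 209/3 ≈ 69.667)
-4*16 + B = -4*16 + 209/3 = -64 + 209/3 = 17/3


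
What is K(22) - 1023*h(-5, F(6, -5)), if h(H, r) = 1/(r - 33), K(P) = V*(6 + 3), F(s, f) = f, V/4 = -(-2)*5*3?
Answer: 42063/38 ≈ 1106.9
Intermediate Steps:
V = 120 (V = 4*(-(-2)*5*3) = 4*(-2*(-5)*3) = 4*(10*3) = 4*30 = 120)
K(P) = 1080 (K(P) = 120*(6 + 3) = 120*9 = 1080)
h(H, r) = 1/(-33 + r)
K(22) - 1023*h(-5, F(6, -5)) = 1080 - 1023/(-33 - 5) = 1080 - 1023/(-38) = 1080 - 1023*(-1/38) = 1080 + 1023/38 = 42063/38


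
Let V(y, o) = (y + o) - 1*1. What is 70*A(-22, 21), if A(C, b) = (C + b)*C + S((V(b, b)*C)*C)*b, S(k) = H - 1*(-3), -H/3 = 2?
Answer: -2870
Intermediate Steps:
H = -6 (H = -3*2 = -6)
V(y, o) = -1 + o + y (V(y, o) = (o + y) - 1 = -1 + o + y)
S(k) = -3 (S(k) = -6 - 1*(-3) = -6 + 3 = -3)
A(C, b) = -3*b + C*(C + b) (A(C, b) = (C + b)*C - 3*b = C*(C + b) - 3*b = -3*b + C*(C + b))
70*A(-22, 21) = 70*((-22)² - 3*21 - 22*21) = 70*(484 - 63 - 462) = 70*(-41) = -2870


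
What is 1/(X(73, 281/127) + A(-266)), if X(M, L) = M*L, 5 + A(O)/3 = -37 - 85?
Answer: -127/27874 ≈ -0.0045562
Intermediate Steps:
A(O) = -381 (A(O) = -15 + 3*(-37 - 85) = -15 + 3*(-122) = -15 - 366 = -381)
X(M, L) = L*M
1/(X(73, 281/127) + A(-266)) = 1/((281/127)*73 - 381) = 1/(20513/127 - 381) = 1/(-27874/127) = -127/27874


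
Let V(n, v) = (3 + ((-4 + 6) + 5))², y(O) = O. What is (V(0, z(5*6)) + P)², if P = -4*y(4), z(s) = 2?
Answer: 7056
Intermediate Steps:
P = -16 (P = -4*4 = -16)
V(n, v) = 100 (V(n, v) = (3 + (2 + 5))² = (3 + 7)² = 10² = 100)
(V(0, z(5*6)) + P)² = (100 - 16)² = 84² = 7056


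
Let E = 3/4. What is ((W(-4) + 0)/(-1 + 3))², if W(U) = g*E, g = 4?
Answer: 9/4 ≈ 2.2500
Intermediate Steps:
E = ¾ (E = 3*(¼) = ¾ ≈ 0.75000)
W(U) = 3 (W(U) = 4*(¾) = 3)
((W(-4) + 0)/(-1 + 3))² = ((3 + 0)/(-1 + 3))² = (3/2)² = 9/4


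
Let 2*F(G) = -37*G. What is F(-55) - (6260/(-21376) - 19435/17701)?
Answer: 96381104225/94594144 ≈ 1018.9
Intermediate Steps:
F(G) = -37*G/2 (F(G) = (-37*G)/2 = -37*G/2)
F(-55) - (6260/(-21376) - 19435/17701) = -37/2*(-55) - (6260/(-21376) - 19435/17701) = 2035/2 - (6260*(-1/21376) - 19435*1/17701) = 2035/2 - (-1565/5344 - 19435/17701) = 2035/2 - 1*(-131562705/94594144) = 2035/2 + 131562705/94594144 = 96381104225/94594144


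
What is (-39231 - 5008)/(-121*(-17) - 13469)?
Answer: 44239/11412 ≈ 3.8765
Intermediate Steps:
(-39231 - 5008)/(-121*(-17) - 13469) = -44239/(2057 - 13469) = -44239/(-11412) = -44239*(-1/11412) = 44239/11412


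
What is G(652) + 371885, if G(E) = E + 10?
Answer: 372547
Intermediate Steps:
G(E) = 10 + E
G(652) + 371885 = (10 + 652) + 371885 = 662 + 371885 = 372547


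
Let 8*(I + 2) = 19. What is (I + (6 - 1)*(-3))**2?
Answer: 13689/64 ≈ 213.89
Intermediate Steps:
I = 3/8 (I = -2 + (1/8)*19 = -2 + 19/8 = 3/8 ≈ 0.37500)
(I + (6 - 1)*(-3))**2 = (3/8 + (6 - 1)*(-3))**2 = (3/8 + 5*(-3))**2 = (3/8 - 15)**2 = (-117/8)**2 = 13689/64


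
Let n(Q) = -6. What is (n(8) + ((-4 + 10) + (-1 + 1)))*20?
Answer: 0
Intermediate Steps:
(n(8) + ((-4 + 10) + (-1 + 1)))*20 = (-6 + ((-4 + 10) + (-1 + 1)))*20 = (-6 + (6 + 0))*20 = (-6 + 6)*20 = 0*20 = 0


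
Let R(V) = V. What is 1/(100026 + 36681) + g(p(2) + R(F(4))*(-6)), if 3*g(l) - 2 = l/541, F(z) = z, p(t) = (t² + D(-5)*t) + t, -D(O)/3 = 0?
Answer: 48485957/73958487 ≈ 0.65558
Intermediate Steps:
D(O) = 0 (D(O) = -3*0 = 0)
p(t) = t + t² (p(t) = (t² + 0*t) + t = (t² + 0) + t = t² + t = t + t²)
g(l) = ⅔ + l/1623 (g(l) = ⅔ + (l/541)/3 = ⅔ + l/1623)
1/(100026 + 36681) + g(p(2) + R(F(4))*(-6)) = 1/(100026 + 36681) + (⅔ + (2*(1 + 2) + 4*(-6))/1623) = 1/136707 + (⅔ + (2*3 - 24)/1623) = 1/136707 + (⅔ + (6 - 24)/1623) = 1/136707 + (⅔ + (1/1623)*(-18)) = 1/136707 + (⅔ - 6/541) = 1/136707 + 1064/1623 = 48485957/73958487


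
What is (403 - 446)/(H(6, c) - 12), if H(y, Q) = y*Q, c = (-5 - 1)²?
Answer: -43/204 ≈ -0.21078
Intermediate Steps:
c = 36 (c = (-6)² = 36)
H(y, Q) = Q*y
(403 - 446)/(H(6, c) - 12) = (403 - 446)/(36*6 - 12) = -43/(216 - 12) = -43/204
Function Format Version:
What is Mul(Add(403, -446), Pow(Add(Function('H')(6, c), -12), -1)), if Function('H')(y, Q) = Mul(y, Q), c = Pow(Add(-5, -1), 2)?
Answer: Rational(-43, 204) ≈ -0.21078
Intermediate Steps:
c = 36 (c = Pow(-6, 2) = 36)
Function('H')(y, Q) = Mul(Q, y)
Mul(Add(403, -446), Pow(Add(Function('H')(6, c), -12), -1)) = Mul(Add(403, -446), Pow(Add(Mul(36, 6), -12), -1)) = Mul(-43, Pow(Add(216, -12), -1)) = Mul(-43, Pow(204, -1)) = Mul(-43, Rational(1, 204)) = Rational(-43, 204)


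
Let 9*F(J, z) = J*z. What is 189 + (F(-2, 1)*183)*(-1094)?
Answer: 134035/3 ≈ 44678.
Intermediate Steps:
F(J, z) = J*z/9 (F(J, z) = (J*z)/9 = J*z/9)
189 + (F(-2, 1)*183)*(-1094) = 189 + (((⅑)*(-2)*1)*183)*(-1094) = 189 - 2/9*183*(-1094) = 189 - 122/3*(-1094) = 189 + 133468/3 = 134035/3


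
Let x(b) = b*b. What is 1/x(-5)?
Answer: 1/25 ≈ 0.040000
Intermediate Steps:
x(b) = b²
1/x(-5) = 1/((-5)²) = 1/25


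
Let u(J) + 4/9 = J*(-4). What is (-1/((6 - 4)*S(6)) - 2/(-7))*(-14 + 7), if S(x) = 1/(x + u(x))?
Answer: -599/9 ≈ -66.556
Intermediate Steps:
u(J) = -4/9 - 4*J (u(J) = -4/9 + J*(-4) = -4/9 - 4*J)
S(x) = 1/(-4/9 - 3*x) (S(x) = 1/(x + (-4/9 - 4*x)) = 1/(-4/9 - 3*x))
(-1/((6 - 4)*S(6)) - 2/(-7))*(-14 + 7) = (-1/((6 - 4)*(-9/(4 + 27*6))) - 2/(-7))*(-14 + 7) = (-1/(2*(-9/(4 + 162))) - 2*(-1/7))*(-7) = (-1/(2*(-9/166)) + 2/7)*(-7) = (-1/(-9/83) + 2/7)*(-7) = (-1*(-83/9) + 2/7)*(-7) = (83/9 + 2/7)*(-7) = (599/63)*(-7) = -599/9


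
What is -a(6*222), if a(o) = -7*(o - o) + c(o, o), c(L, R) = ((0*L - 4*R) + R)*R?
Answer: 5322672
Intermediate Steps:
c(L, R) = -3*R² (c(L, R) = ((0 - 4*R) + R)*R = (-4*R + R)*R = (-3*R)*R = -3*R²)
a(o) = -3*o² (a(o) = -7*(o - o) - 3*o² = -7*0 - 3*o² = 0 - 3*o² = -3*o²)
-a(6*222) = -(-3)*(6*222)² = -(-3)*1332² = -(-3)*1774224 = -1*(-5322672) = 5322672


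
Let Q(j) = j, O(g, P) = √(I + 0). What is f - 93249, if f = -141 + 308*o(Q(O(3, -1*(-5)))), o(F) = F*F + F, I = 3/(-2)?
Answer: -93852 + 154*I*√6 ≈ -93852.0 + 377.22*I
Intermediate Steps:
I = -3/2 (I = 3*(-½) = -3/2 ≈ -1.5000)
O(g, P) = I*√6/2 (O(g, P) = √(-3/2 + 0) = √(-3/2) = I*√6/2)
o(F) = F + F² (o(F) = F² + F = F + F²)
f = -141 + 154*I*√6*(1 + I*√6/2) (f = -141 + 308*((I*√6/2)*(1 + I*√6/2)) = -141 + 308*(I*√6*(1 + I*√6/2)/2) = -141 + 154*I*√6*(1 + I*√6/2) ≈ -603.0 + 377.22*I)
f - 93249 = (-603 + 154*I*√6) - 93249 = -93852 + 154*I*√6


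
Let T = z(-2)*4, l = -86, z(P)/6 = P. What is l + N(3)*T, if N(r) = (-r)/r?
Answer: -38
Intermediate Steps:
z(P) = 6*P
T = -48 (T = (6*(-2))*4 = -12*4 = -48)
N(r) = -1
l + N(3)*T = -86 - 1*(-48) = -86 + 48 = -38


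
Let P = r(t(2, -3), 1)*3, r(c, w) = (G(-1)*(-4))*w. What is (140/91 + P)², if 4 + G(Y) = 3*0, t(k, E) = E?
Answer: 414736/169 ≈ 2454.1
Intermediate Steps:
G(Y) = -4 (G(Y) = -4 + 3*0 = -4 + 0 = -4)
r(c, w) = 16*w (r(c, w) = (-4*(-4))*w = 16*w)
P = 48 (P = (16*1)*3 = 16*3 = 48)
(140/91 + P)² = (140/91 + 48)² = (140*(1/91) + 48)² = (20/13 + 48)² = (644/13)² = 414736/169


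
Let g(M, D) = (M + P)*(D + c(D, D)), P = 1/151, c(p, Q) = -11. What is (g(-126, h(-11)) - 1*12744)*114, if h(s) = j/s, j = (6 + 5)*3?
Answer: -189011316/151 ≈ -1.2517e+6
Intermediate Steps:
j = 33 (j = 11*3 = 33)
P = 1/151 ≈ 0.0066225
h(s) = 33/s
g(M, D) = (-11 + D)*(1/151 + M) (g(M, D) = (M + 1/151)*(D - 11) = (1/151 + M)*(-11 + D) = (-11 + D)*(1/151 + M))
(g(-126, h(-11)) - 1*12744)*114 = ((-11/151 - 11*(-126) + (33/(-11))/151 + (33/(-11))*(-126)) - 1*12744)*114 = ((-11/151 + 1386 + (33*(-1/11))/151 + (33*(-1/11))*(-126)) - 12744)*114 = ((-11/151 + 1386 + (1/151)*(-3) - 3*(-126)) - 12744)*114 = ((-11/151 + 1386 - 3/151 + 378) - 12744)*114 = (266350/151 - 12744)*114 = -1657994/151*114 = -189011316/151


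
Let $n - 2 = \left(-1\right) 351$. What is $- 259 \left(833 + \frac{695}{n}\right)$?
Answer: $- \frac{75115698}{349} \approx -2.1523 \cdot 10^{5}$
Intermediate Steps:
$n = -349$ ($n = 2 - 351 = -349$)
$- 259 \left(833 + \frac{695}{n}\right) = - 259 \left(833 + \frac{695}{-349}\right) = - 259 \left(833 + 695 \left(- \frac{1}{349}\right)\right) = - 259 \left(833 - \frac{695}{349}\right) = \left(-259\right) \frac{290022}{349} = - \frac{75115698}{349}$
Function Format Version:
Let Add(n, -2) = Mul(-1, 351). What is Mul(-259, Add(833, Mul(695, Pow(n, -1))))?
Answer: Rational(-75115698, 349) ≈ -2.1523e+5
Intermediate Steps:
n = -349 (n = Add(2, Mul(-1, 351)) = Add(2, -351) = -349)
Mul(-259, Add(833, Mul(695, Pow(n, -1)))) = Mul(-259, Add(833, Mul(695, Pow(-349, -1)))) = Mul(-259, Add(833, Mul(695, Rational(-1, 349)))) = Mul(-259, Add(833, Rational(-695, 349))) = Mul(-259, Rational(290022, 349)) = Rational(-75115698, 349)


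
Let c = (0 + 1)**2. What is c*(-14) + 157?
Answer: 143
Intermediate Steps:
c = 1 (c = 1**2 = 1)
c*(-14) + 157 = 1*(-14) + 157 = -14 + 157 = 143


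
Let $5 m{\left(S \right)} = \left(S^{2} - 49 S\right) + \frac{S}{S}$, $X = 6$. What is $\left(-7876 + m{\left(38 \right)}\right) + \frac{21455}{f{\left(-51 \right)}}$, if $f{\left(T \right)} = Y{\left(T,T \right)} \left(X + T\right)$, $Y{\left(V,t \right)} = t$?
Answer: $- \frac{18245368}{2295} \approx -7950.1$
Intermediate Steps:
$m{\left(S \right)} = \frac{1}{5} - \frac{49 S}{5} + \frac{S^{2}}{5}$ ($m{\left(S \right)} = \frac{\left(S^{2} - 49 S\right) + \frac{S}{S}}{5} = \frac{\left(S^{2} - 49 S\right) + 1}{5} = \frac{1 + S^{2} - 49 S}{5} = \frac{1}{5} - \frac{49 S}{5} + \frac{S^{2}}{5}$)
$f{\left(T \right)} = T \left(6 + T\right)$
$\left(-7876 + m{\left(38 \right)}\right) + \frac{21455}{f{\left(-51 \right)}} = \left(-7876 + \left(\frac{1}{5} - \frac{1862}{5} + \frac{38^{2}}{5}\right)\right) + \frac{21455}{\left(-51\right) \left(6 - 51\right)} = \left(-7876 + \left(\frac{1}{5} - \frac{1862}{5} + \frac{1}{5} \cdot 1444\right)\right) + \frac{21455}{\left(-51\right) \left(-45\right)} = \left(-7876 + \left(\frac{1}{5} - \frac{1862}{5} + \frac{1444}{5}\right)\right) + \frac{21455}{2295} = \left(-7876 - \frac{417}{5}\right) + 21455 \cdot \frac{1}{2295} = - \frac{39797}{5} + \frac{4291}{459} = - \frac{18245368}{2295}$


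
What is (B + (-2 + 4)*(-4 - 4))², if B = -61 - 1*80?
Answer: 24649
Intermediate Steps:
B = -141 (B = -61 - 80 = -141)
(B + (-2 + 4)*(-4 - 4))² = (-141 + (-2 + 4)*(-4 - 4))² = (-141 + 2*(-8))² = (-141 - 16)² = (-157)² = 24649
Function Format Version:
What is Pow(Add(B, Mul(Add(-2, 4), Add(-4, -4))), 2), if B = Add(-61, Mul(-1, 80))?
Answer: 24649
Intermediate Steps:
B = -141 (B = Add(-61, -80) = -141)
Pow(Add(B, Mul(Add(-2, 4), Add(-4, -4))), 2) = Pow(Add(-141, Mul(Add(-2, 4), Add(-4, -4))), 2) = Pow(Add(-141, Mul(2, -8)), 2) = Pow(Add(-141, -16), 2) = Pow(-157, 2) = 24649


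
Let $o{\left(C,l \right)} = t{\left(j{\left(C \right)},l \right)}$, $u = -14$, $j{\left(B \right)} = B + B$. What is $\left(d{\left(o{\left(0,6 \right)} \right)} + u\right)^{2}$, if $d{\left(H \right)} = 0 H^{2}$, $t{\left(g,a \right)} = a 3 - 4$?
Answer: $196$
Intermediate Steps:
$j{\left(B \right)} = 2 B$
$t{\left(g,a \right)} = -4 + 3 a$ ($t{\left(g,a \right)} = 3 a - 4 = -4 + 3 a$)
$o{\left(C,l \right)} = -4 + 3 l$
$d{\left(H \right)} = 0$
$\left(d{\left(o{\left(0,6 \right)} \right)} + u\right)^{2} = \left(0 - 14\right)^{2} = \left(-14\right)^{2} = 196$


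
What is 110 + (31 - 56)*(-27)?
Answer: 785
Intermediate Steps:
110 + (31 - 56)*(-27) = 110 - 25*(-27) = 110 + 675 = 785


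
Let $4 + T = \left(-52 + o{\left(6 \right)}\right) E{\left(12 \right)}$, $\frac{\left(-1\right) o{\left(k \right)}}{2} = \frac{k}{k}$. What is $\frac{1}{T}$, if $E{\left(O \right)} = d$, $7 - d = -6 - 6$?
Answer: $- \frac{1}{1030} \approx -0.00097087$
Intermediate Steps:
$o{\left(k \right)} = -2$ ($o{\left(k \right)} = - 2 \frac{k}{k} = \left(-2\right) 1 = -2$)
$d = 19$ ($d = 7 - \left(-6 - 6\right) = 7 - -12 = 7 + 12 = 19$)
$E{\left(O \right)} = 19$
$T = -1030$ ($T = -4 + \left(-52 - 2\right) 19 = -4 - 1026 = -1030$)
$\frac{1}{T} = \frac{1}{-1030} = - \frac{1}{1030}$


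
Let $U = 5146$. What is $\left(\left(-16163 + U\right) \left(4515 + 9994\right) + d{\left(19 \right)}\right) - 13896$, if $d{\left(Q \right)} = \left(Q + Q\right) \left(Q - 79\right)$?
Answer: $-159861829$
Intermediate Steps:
$d{\left(Q \right)} = 2 Q \left(-79 + Q\right)$
$\left(\left(-16163 + U\right) \left(4515 + 9994\right) + d{\left(19 \right)}\right) - 13896 = \left(\left(-16163 + 5146\right) \left(4515 + 9994\right) + 2 \cdot 19 \left(-79 + 19\right)\right) - 13896 = \left(\left(-11017\right) 14509 + 2 \cdot 19 \left(-60\right)\right) - 13896 = \left(-159845653 - 2280\right) - 13896 = -159847933 - 13896 = -159861829$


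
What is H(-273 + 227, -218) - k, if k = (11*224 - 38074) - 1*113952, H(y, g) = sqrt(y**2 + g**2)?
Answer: 149562 + 2*sqrt(12410) ≈ 1.4978e+5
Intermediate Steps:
H(y, g) = sqrt(g**2 + y**2)
k = -149562 (k = (2464 - 38074) - 113952 = -35610 - 113952 = -149562)
H(-273 + 227, -218) - k = sqrt((-218)**2 + (-273 + 227)**2) - 1*(-149562) = sqrt(47524 + (-46)**2) + 149562 = sqrt(47524 + 2116) + 149562 = sqrt(49640) + 149562 = 2*sqrt(12410) + 149562 = 149562 + 2*sqrt(12410)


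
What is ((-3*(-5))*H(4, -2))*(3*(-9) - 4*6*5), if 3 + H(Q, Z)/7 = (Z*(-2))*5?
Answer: -262395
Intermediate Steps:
H(Q, Z) = -21 - 70*Z (H(Q, Z) = -21 + 7*((Z*(-2))*5) = -21 + 7*(-2*Z*5) = -21 + 7*(-10*Z) = -21 - 70*Z)
((-3*(-5))*H(4, -2))*(3*(-9) - 4*6*5) = ((-3*(-5))*(-21 - 70*(-2)))*(3*(-9) - 4*6*5) = (15*(-21 + 140))*(-27 - 24*5) = (15*119)*(-27 - 120) = 1785*(-147) = -262395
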